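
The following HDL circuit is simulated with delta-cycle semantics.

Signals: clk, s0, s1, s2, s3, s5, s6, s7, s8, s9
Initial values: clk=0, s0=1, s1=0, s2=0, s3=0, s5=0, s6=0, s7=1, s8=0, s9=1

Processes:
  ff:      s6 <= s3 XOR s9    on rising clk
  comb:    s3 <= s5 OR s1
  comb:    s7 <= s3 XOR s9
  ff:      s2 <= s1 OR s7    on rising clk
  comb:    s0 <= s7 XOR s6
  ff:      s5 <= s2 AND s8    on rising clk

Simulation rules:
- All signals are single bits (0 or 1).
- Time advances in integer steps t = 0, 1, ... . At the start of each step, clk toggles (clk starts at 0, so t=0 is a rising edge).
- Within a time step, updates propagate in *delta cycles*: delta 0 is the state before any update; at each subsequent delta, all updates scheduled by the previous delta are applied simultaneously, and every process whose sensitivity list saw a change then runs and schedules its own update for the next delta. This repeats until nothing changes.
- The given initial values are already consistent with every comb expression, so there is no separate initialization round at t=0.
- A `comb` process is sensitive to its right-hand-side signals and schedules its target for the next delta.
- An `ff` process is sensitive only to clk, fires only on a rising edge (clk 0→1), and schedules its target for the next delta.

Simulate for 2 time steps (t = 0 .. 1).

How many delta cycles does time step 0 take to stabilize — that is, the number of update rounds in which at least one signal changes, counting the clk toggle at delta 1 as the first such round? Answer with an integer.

t0.Δ0 s9=1 s5=0 s8=0 s3=0 s2=0 s1=0 s7=1 s6=0 clk=0 s0=1
t0.Δ1 s9=1 s5=0 s8=0 s3=0 s2=0 s1=0 s7=1 s6=0 clk=1 s0=1
t0.Δ2 s9=1 s5=0 s8=0 s3=0 s2=1 s1=0 s7=1 s6=1 clk=1 s0=1
t0.Δ3 s9=1 s5=0 s8=0 s3=0 s2=1 s1=0 s7=1 s6=1 clk=1 s0=0
t1.Δ0 s9=1 s5=0 s8=0 s3=0 s2=1 s1=0 s7=1 s6=1 clk=1 s0=0
t1.Δ1 s9=1 s5=0 s8=0 s3=0 s2=1 s1=0 s7=1 s6=1 clk=0 s0=0

3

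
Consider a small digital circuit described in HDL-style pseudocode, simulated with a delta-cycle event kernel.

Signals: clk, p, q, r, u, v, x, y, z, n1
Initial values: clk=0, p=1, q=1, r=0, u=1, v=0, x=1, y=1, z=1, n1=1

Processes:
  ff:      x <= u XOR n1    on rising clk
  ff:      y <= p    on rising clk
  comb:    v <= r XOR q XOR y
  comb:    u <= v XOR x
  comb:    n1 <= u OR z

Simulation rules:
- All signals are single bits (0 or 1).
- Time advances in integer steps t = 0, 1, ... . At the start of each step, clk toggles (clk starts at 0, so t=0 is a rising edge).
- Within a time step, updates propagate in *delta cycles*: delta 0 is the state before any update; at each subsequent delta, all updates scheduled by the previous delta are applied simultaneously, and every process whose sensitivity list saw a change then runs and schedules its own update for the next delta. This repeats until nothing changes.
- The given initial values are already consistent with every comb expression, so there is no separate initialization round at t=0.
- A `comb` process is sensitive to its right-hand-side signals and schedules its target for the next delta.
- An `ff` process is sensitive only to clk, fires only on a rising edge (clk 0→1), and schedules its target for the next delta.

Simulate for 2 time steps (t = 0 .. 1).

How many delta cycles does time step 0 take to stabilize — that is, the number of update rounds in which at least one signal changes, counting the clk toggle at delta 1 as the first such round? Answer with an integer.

t0.Δ0 z=1 clk=0 r=0 n1=1 x=1 u=1 v=0 y=1 q=1 p=1
t0.Δ1 z=1 clk=1 r=0 n1=1 x=1 u=1 v=0 y=1 q=1 p=1
t0.Δ2 z=1 clk=1 r=0 n1=1 x=0 u=1 v=0 y=1 q=1 p=1
t0.Δ3 z=1 clk=1 r=0 n1=1 x=0 u=0 v=0 y=1 q=1 p=1
t1.Δ0 z=1 clk=1 r=0 n1=1 x=0 u=0 v=0 y=1 q=1 p=1
t1.Δ1 z=1 clk=0 r=0 n1=1 x=0 u=0 v=0 y=1 q=1 p=1

3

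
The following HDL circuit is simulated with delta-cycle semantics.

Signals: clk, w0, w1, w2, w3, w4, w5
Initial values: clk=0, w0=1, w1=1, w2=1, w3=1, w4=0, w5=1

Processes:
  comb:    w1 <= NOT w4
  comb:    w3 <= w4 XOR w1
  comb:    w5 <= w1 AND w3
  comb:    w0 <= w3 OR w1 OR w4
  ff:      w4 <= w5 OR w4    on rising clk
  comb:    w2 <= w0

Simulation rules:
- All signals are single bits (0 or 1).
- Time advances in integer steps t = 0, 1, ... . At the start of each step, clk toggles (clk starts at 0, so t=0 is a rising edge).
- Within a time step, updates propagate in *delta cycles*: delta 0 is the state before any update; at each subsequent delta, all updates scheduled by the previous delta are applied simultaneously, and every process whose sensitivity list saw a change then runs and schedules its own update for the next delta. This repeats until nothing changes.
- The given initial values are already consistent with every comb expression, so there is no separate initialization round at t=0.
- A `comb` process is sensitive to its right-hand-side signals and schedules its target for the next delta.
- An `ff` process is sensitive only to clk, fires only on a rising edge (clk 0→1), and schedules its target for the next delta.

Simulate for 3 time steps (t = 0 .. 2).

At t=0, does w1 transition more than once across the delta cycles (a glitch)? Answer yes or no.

[bits: w2,w1,w4,w3,w0,clk,w5]
t=0: Δ0=1101101 Δ1=1101111 Δ2=1111111 Δ3=1010111 Δ4=1011110 | 4Δ
t=1: Δ0=1011110 Δ1=1011100 | 1Δ
t=2: Δ0=1011100 Δ1=1011110 | 1Δ

no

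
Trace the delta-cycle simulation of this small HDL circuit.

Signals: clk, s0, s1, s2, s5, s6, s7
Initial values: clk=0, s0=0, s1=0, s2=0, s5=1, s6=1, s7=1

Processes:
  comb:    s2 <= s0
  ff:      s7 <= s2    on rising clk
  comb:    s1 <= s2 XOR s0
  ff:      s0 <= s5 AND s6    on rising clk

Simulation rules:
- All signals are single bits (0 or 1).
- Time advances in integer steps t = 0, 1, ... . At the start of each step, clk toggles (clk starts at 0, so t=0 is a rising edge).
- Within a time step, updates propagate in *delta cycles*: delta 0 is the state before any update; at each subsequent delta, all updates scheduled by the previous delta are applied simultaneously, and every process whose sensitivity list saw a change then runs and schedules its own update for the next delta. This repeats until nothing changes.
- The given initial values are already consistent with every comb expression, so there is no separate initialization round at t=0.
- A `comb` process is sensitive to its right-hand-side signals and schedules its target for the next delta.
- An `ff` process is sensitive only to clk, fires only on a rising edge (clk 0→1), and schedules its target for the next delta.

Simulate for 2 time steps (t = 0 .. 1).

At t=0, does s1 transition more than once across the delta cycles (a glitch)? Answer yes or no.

t=0 Δ0: clk=0 s7=1 s6=1 s2=0 s1=0 s5=1 s0=0
  Δ1: clk:0→1
  Δ2: s7:1→0, s0:0→1
  Δ3: s2:0→1, s1:0→1
  Δ4: s1:1→0
  (4Δ to stable)
t=1 Δ0: clk=1 s7=0 s6=1 s2=1 s1=0 s5=1 s0=1
  Δ1: clk:1→0
  (1Δ to stable)

yes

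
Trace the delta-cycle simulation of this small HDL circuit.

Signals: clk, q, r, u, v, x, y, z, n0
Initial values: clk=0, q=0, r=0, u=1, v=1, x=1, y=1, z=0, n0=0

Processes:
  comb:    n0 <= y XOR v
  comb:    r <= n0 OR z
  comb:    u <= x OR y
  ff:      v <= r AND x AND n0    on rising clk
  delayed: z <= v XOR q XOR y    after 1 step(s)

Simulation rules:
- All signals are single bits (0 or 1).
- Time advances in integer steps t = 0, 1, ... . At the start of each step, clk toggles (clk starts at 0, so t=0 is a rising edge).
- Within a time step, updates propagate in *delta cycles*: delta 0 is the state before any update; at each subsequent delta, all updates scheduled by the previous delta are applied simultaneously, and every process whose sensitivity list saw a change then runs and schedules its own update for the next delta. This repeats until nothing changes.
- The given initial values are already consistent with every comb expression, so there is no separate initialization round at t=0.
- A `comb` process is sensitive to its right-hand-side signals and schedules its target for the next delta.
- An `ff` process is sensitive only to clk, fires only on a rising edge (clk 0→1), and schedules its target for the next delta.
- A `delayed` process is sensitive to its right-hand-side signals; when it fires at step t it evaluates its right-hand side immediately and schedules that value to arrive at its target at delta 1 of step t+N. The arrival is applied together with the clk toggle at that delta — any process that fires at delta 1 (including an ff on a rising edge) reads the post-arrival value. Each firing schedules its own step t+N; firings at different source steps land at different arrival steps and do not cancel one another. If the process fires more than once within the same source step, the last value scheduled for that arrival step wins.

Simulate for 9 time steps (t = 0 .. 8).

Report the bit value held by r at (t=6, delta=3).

[bits: y,v,z,u,x,q,r,clk,n0]
t=0: Δ0=110110000 Δ1=110110010 Δ2=100110010 Δ3=100110011 Δ4=100110111 | 4Δ
t=1: Δ0=100110111 Δ1=101110101 | 1Δ
t=2: Δ0=101110101 Δ1=101110111 Δ2=111110111 Δ3=111110110 | 3Δ
t=3: Δ0=111110110 Δ1=110110100 Δ2=110110000 | 2Δ
t=4: Δ0=110110000 Δ1=110110010 Δ2=100110010 Δ3=100110011 Δ4=100110111 | 4Δ
t=5: Δ0=100110111 Δ1=101110101 | 1Δ
t=6: Δ0=101110101 Δ1=101110111 Δ2=111110111 Δ3=111110110 | 3Δ
t=7: Δ0=111110110 Δ1=110110100 Δ2=110110000 | 2Δ
t=8: Δ0=110110000 Δ1=110110010 Δ2=100110010 Δ3=100110011 Δ4=100110111 | 4Δ

1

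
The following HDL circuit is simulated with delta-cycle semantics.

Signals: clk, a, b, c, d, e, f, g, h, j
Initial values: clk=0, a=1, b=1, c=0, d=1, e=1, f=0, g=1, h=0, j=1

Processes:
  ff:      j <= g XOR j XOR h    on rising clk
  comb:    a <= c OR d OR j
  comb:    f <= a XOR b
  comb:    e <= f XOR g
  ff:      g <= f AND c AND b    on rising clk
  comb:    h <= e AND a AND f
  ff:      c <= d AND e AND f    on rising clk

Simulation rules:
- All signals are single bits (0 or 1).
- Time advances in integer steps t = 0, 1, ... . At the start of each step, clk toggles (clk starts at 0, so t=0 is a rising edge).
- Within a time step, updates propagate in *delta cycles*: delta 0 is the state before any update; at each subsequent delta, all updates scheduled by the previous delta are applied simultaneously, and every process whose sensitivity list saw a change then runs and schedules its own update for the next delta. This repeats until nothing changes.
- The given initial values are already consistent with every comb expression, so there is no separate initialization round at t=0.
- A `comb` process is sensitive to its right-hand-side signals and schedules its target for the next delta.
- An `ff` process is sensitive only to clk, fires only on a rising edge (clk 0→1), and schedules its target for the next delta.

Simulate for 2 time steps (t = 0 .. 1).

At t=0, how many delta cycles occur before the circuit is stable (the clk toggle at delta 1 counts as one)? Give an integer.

[bits: h,clk,d,f,g,a,j,e,b,c]
t=0: Δ0=0010111110 Δ1=0110111110 Δ2=0110010110 Δ3=0110010010 | 3Δ
t=1: Δ0=0110010010 Δ1=0010010010 | 1Δ

3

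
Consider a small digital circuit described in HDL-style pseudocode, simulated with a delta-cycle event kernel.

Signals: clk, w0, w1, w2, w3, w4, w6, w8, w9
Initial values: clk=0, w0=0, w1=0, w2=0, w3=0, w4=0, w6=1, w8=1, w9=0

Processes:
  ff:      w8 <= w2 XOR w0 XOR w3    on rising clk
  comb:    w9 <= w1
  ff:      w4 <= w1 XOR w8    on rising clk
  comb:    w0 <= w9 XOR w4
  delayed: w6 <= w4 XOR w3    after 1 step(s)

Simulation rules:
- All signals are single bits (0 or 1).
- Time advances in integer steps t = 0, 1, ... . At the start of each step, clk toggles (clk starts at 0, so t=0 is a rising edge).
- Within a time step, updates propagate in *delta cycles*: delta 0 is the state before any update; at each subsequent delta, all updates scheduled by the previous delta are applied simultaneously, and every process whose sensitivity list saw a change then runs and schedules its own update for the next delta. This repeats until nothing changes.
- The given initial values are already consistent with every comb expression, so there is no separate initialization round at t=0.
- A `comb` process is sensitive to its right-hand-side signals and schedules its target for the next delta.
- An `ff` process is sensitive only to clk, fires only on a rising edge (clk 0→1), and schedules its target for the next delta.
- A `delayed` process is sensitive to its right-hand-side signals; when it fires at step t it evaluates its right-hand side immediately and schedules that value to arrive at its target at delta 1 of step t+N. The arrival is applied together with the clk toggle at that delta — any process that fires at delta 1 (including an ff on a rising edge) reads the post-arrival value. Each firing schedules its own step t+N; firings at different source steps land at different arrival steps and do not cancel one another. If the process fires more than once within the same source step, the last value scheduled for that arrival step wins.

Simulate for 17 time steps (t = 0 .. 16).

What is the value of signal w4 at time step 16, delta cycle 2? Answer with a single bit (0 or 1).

t=0 Δ0: w4=0 w8=1 w9=0 w2=0 clk=0 w0=0 w6=1 w1=0 w3=0
  Δ1: clk:0→1
  Δ2: w4:0→1, w8:1→0
  Δ3: w0:0→1
  (3Δ to stable)
t=1 Δ0: w4=1 w8=0 w9=0 w2=0 clk=1 w0=1 w6=1 w1=0 w3=0
  Δ1: clk:1→0
  (1Δ to stable)
t=2 Δ0: w4=1 w8=0 w9=0 w2=0 clk=0 w0=1 w6=1 w1=0 w3=0
  Δ1: clk:0→1
  Δ2: w4:1→0, w8:0→1
  Δ3: w0:1→0
  (3Δ to stable)
t=3 Δ0: w4=0 w8=1 w9=0 w2=0 clk=1 w0=0 w6=1 w1=0 w3=0
  Δ1: clk:1→0, w6:1→0
  (1Δ to stable)
t=4 Δ0: w4=0 w8=1 w9=0 w2=0 clk=0 w0=0 w6=0 w1=0 w3=0
  Δ1: clk:0→1
  Δ2: w4:0→1, w8:1→0
  Δ3: w0:0→1
  (3Δ to stable)
t=5 Δ0: w4=1 w8=0 w9=0 w2=0 clk=1 w0=1 w6=0 w1=0 w3=0
  Δ1: clk:1→0, w6:0→1
  (1Δ to stable)
t=6 Δ0: w4=1 w8=0 w9=0 w2=0 clk=0 w0=1 w6=1 w1=0 w3=0
  Δ1: clk:0→1
  Δ2: w4:1→0, w8:0→1
  Δ3: w0:1→0
  (3Δ to stable)
t=7 Δ0: w4=0 w8=1 w9=0 w2=0 clk=1 w0=0 w6=1 w1=0 w3=0
  Δ1: clk:1→0, w6:1→0
  (1Δ to stable)
t=8 Δ0: w4=0 w8=1 w9=0 w2=0 clk=0 w0=0 w6=0 w1=0 w3=0
  Δ1: clk:0→1
  Δ2: w4:0→1, w8:1→0
  Δ3: w0:0→1
  (3Δ to stable)
t=9 Δ0: w4=1 w8=0 w9=0 w2=0 clk=1 w0=1 w6=0 w1=0 w3=0
  Δ1: clk:1→0, w6:0→1
  (1Δ to stable)
t=10 Δ0: w4=1 w8=0 w9=0 w2=0 clk=0 w0=1 w6=1 w1=0 w3=0
  Δ1: clk:0→1
  Δ2: w4:1→0, w8:0→1
  Δ3: w0:1→0
  (3Δ to stable)
t=11 Δ0: w4=0 w8=1 w9=0 w2=0 clk=1 w0=0 w6=1 w1=0 w3=0
  Δ1: clk:1→0, w6:1→0
  (1Δ to stable)
t=12 Δ0: w4=0 w8=1 w9=0 w2=0 clk=0 w0=0 w6=0 w1=0 w3=0
  Δ1: clk:0→1
  Δ2: w4:0→1, w8:1→0
  Δ3: w0:0→1
  (3Δ to stable)
t=13 Δ0: w4=1 w8=0 w9=0 w2=0 clk=1 w0=1 w6=0 w1=0 w3=0
  Δ1: clk:1→0, w6:0→1
  (1Δ to stable)
t=14 Δ0: w4=1 w8=0 w9=0 w2=0 clk=0 w0=1 w6=1 w1=0 w3=0
  Δ1: clk:0→1
  Δ2: w4:1→0, w8:0→1
  Δ3: w0:1→0
  (3Δ to stable)
t=15 Δ0: w4=0 w8=1 w9=0 w2=0 clk=1 w0=0 w6=1 w1=0 w3=0
  Δ1: clk:1→0, w6:1→0
  (1Δ to stable)
t=16 Δ0: w4=0 w8=1 w9=0 w2=0 clk=0 w0=0 w6=0 w1=0 w3=0
  Δ1: clk:0→1
  Δ2: w4:0→1, w8:1→0
  Δ3: w0:0→1
  (3Δ to stable)

1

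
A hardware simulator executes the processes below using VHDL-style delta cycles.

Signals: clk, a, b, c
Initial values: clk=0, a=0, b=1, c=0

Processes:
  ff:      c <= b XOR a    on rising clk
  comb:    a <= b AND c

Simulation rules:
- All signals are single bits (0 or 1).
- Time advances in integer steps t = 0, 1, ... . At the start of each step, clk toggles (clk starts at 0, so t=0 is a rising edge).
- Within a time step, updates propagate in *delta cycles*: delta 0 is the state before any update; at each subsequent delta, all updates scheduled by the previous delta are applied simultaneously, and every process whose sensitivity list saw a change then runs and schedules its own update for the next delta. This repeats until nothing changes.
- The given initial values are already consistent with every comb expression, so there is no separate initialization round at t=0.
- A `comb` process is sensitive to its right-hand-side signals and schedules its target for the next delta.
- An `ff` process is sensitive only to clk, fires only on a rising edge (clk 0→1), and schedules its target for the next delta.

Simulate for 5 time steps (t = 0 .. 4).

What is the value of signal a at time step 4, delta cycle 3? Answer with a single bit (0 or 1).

[bits: clk,b,c,a]
t=0: Δ0=0100 Δ1=1100 Δ2=1110 Δ3=1111 | 3Δ
t=1: Δ0=1111 Δ1=0111 | 1Δ
t=2: Δ0=0111 Δ1=1111 Δ2=1101 Δ3=1100 | 3Δ
t=3: Δ0=1100 Δ1=0100 | 1Δ
t=4: Δ0=0100 Δ1=1100 Δ2=1110 Δ3=1111 | 3Δ

1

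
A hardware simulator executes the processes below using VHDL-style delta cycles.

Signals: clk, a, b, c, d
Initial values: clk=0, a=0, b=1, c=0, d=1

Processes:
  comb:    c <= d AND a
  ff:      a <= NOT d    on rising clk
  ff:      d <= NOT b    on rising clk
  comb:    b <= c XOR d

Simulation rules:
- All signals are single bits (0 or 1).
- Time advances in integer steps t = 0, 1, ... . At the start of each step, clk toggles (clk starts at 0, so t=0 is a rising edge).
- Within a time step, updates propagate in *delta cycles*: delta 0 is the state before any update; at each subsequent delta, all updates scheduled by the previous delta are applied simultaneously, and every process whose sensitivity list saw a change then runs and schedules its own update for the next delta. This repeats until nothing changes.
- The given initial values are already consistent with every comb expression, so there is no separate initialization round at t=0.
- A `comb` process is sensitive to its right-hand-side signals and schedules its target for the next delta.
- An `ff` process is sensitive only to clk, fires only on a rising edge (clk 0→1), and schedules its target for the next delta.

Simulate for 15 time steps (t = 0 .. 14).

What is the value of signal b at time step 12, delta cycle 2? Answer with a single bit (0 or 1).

t=0 Δ0: d=1 a=0 clk=0 c=0 b=1
  Δ1: clk:0→1
  Δ2: d:1→0
  Δ3: b:1→0
  (3Δ to stable)
t=1 Δ0: d=0 a=0 clk=1 c=0 b=0
  Δ1: clk:1→0
  (1Δ to stable)
t=2 Δ0: d=0 a=0 clk=0 c=0 b=0
  Δ1: clk:0→1
  Δ2: d:0→1, a:0→1
  Δ3: c:0→1, b:0→1
  Δ4: b:1→0
  (4Δ to stable)
t=3 Δ0: d=1 a=1 clk=1 c=1 b=0
  Δ1: clk:1→0
  (1Δ to stable)
t=4 Δ0: d=1 a=1 clk=0 c=1 b=0
  Δ1: clk:0→1
  Δ2: a:1→0
  Δ3: c:1→0
  Δ4: b:0→1
  (4Δ to stable)
t=5 Δ0: d=1 a=0 clk=1 c=0 b=1
  Δ1: clk:1→0
  (1Δ to stable)
t=6 Δ0: d=1 a=0 clk=0 c=0 b=1
  Δ1: clk:0→1
  Δ2: d:1→0
  Δ3: b:1→0
  (3Δ to stable)
t=7 Δ0: d=0 a=0 clk=1 c=0 b=0
  Δ1: clk:1→0
  (1Δ to stable)
t=8 Δ0: d=0 a=0 clk=0 c=0 b=0
  Δ1: clk:0→1
  Δ2: d:0→1, a:0→1
  Δ3: c:0→1, b:0→1
  Δ4: b:1→0
  (4Δ to stable)
t=9 Δ0: d=1 a=1 clk=1 c=1 b=0
  Δ1: clk:1→0
  (1Δ to stable)
t=10 Δ0: d=1 a=1 clk=0 c=1 b=0
  Δ1: clk:0→1
  Δ2: a:1→0
  Δ3: c:1→0
  Δ4: b:0→1
  (4Δ to stable)
t=11 Δ0: d=1 a=0 clk=1 c=0 b=1
  Δ1: clk:1→0
  (1Δ to stable)
t=12 Δ0: d=1 a=0 clk=0 c=0 b=1
  Δ1: clk:0→1
  Δ2: d:1→0
  Δ3: b:1→0
  (3Δ to stable)
t=13 Δ0: d=0 a=0 clk=1 c=0 b=0
  Δ1: clk:1→0
  (1Δ to stable)
t=14 Δ0: d=0 a=0 clk=0 c=0 b=0
  Δ1: clk:0→1
  Δ2: d:0→1, a:0→1
  Δ3: c:0→1, b:0→1
  Δ4: b:1→0
  (4Δ to stable)

1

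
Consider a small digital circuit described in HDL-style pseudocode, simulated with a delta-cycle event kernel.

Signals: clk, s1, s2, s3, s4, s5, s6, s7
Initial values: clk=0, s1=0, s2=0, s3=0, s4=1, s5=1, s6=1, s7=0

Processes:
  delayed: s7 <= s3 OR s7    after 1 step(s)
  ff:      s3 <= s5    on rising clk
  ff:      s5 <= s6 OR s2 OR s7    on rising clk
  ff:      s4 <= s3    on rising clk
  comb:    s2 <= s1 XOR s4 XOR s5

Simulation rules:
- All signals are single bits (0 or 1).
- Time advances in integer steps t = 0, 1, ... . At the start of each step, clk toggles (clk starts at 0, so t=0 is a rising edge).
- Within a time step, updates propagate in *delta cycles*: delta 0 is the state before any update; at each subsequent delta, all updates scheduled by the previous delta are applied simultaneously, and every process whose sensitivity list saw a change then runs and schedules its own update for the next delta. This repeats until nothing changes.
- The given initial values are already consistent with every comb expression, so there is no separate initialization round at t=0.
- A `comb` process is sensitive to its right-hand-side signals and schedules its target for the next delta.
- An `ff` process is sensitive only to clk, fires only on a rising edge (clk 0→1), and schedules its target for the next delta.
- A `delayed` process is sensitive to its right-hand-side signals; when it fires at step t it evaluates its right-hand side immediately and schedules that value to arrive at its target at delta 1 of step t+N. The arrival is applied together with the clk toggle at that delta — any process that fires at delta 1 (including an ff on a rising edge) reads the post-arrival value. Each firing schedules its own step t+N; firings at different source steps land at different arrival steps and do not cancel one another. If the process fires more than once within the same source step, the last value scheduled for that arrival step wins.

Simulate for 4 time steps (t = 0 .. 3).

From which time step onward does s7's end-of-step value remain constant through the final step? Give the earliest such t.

1

t0.Δ0 s6=1 s5=1 s7=0 s1=0 s4=1 s2=0 clk=0 s3=0
t0.Δ1 s6=1 s5=1 s7=0 s1=0 s4=1 s2=0 clk=1 s3=0
t0.Δ2 s6=1 s5=1 s7=0 s1=0 s4=0 s2=0 clk=1 s3=1
t0.Δ3 s6=1 s5=1 s7=0 s1=0 s4=0 s2=1 clk=1 s3=1
t1.Δ0 s6=1 s5=1 s7=0 s1=0 s4=0 s2=1 clk=1 s3=1
t1.Δ1 s6=1 s5=1 s7=1 s1=0 s4=0 s2=1 clk=0 s3=1
t2.Δ0 s6=1 s5=1 s7=1 s1=0 s4=0 s2=1 clk=0 s3=1
t2.Δ1 s6=1 s5=1 s7=1 s1=0 s4=0 s2=1 clk=1 s3=1
t2.Δ2 s6=1 s5=1 s7=1 s1=0 s4=1 s2=1 clk=1 s3=1
t2.Δ3 s6=1 s5=1 s7=1 s1=0 s4=1 s2=0 clk=1 s3=1
t3.Δ0 s6=1 s5=1 s7=1 s1=0 s4=1 s2=0 clk=1 s3=1
t3.Δ1 s6=1 s5=1 s7=1 s1=0 s4=1 s2=0 clk=0 s3=1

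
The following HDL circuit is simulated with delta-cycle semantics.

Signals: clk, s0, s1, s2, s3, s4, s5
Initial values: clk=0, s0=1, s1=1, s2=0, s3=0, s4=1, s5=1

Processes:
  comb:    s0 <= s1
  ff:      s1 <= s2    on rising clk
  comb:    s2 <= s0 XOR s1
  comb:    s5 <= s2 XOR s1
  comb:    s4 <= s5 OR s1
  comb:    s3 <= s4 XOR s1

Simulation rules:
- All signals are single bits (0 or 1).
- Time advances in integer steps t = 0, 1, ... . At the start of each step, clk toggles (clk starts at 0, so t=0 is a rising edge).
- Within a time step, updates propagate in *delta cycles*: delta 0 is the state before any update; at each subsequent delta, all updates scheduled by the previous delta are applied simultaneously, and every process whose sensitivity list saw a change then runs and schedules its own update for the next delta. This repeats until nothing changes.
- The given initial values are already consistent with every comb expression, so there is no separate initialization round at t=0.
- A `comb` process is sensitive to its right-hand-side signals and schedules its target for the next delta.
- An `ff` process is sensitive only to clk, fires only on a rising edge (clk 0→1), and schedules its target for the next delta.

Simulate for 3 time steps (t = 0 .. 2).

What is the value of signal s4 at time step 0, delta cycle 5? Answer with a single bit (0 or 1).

t0.Δ0 s5=1 clk=0 s0=1 s1=1 s2=0 s3=0 s4=1
t0.Δ1 s5=1 clk=1 s0=1 s1=1 s2=0 s3=0 s4=1
t0.Δ2 s5=1 clk=1 s0=1 s1=0 s2=0 s3=0 s4=1
t0.Δ3 s5=0 clk=1 s0=0 s1=0 s2=1 s3=1 s4=1
t0.Δ4 s5=1 clk=1 s0=0 s1=0 s2=0 s3=1 s4=0
t0.Δ5 s5=0 clk=1 s0=0 s1=0 s2=0 s3=0 s4=1
t0.Δ6 s5=0 clk=1 s0=0 s1=0 s2=0 s3=1 s4=0
t0.Δ7 s5=0 clk=1 s0=0 s1=0 s2=0 s3=0 s4=0
t1.Δ0 s5=0 clk=1 s0=0 s1=0 s2=0 s3=0 s4=0
t1.Δ1 s5=0 clk=0 s0=0 s1=0 s2=0 s3=0 s4=0
t2.Δ0 s5=0 clk=0 s0=0 s1=0 s2=0 s3=0 s4=0
t2.Δ1 s5=0 clk=1 s0=0 s1=0 s2=0 s3=0 s4=0

1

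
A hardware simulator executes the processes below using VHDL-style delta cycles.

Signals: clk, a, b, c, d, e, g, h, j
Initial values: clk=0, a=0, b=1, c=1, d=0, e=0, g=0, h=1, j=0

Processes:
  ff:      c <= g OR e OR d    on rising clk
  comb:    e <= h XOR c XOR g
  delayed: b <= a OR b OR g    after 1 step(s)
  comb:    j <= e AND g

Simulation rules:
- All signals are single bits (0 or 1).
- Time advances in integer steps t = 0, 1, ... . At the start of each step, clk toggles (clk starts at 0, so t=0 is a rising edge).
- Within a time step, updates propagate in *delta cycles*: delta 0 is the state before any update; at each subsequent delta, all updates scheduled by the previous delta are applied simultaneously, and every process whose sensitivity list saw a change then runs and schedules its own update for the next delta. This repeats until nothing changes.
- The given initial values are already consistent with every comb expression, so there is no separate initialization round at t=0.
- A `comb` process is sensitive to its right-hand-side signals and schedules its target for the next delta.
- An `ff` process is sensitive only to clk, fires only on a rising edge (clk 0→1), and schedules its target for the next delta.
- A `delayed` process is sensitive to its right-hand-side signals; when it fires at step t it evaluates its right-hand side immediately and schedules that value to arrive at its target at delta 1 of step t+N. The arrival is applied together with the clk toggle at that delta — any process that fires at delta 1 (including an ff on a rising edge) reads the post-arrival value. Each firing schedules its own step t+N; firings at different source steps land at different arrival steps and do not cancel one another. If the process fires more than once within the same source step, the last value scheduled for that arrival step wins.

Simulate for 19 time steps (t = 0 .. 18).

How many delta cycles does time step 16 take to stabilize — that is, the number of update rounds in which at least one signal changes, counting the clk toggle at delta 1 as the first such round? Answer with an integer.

3

t=0 Δ0: c=1 a=0 b=1 d=0 e=0 h=1 j=0 clk=0 g=0
  Δ1: clk:0→1
  Δ2: c:1→0
  Δ3: e:0→1
  (3Δ to stable)
t=1 Δ0: c=0 a=0 b=1 d=0 e=1 h=1 j=0 clk=1 g=0
  Δ1: clk:1→0
  (1Δ to stable)
t=2 Δ0: c=0 a=0 b=1 d=0 e=1 h=1 j=0 clk=0 g=0
  Δ1: clk:0→1
  Δ2: c:0→1
  Δ3: e:1→0
  (3Δ to stable)
t=3 Δ0: c=1 a=0 b=1 d=0 e=0 h=1 j=0 clk=1 g=0
  Δ1: clk:1→0
  (1Δ to stable)
t=4 Δ0: c=1 a=0 b=1 d=0 e=0 h=1 j=0 clk=0 g=0
  Δ1: clk:0→1
  Δ2: c:1→0
  Δ3: e:0→1
  (3Δ to stable)
t=5 Δ0: c=0 a=0 b=1 d=0 e=1 h=1 j=0 clk=1 g=0
  Δ1: clk:1→0
  (1Δ to stable)
t=6 Δ0: c=0 a=0 b=1 d=0 e=1 h=1 j=0 clk=0 g=0
  Δ1: clk:0→1
  Δ2: c:0→1
  Δ3: e:1→0
  (3Δ to stable)
t=7 Δ0: c=1 a=0 b=1 d=0 e=0 h=1 j=0 clk=1 g=0
  Δ1: clk:1→0
  (1Δ to stable)
t=8 Δ0: c=1 a=0 b=1 d=0 e=0 h=1 j=0 clk=0 g=0
  Δ1: clk:0→1
  Δ2: c:1→0
  Δ3: e:0→1
  (3Δ to stable)
t=9 Δ0: c=0 a=0 b=1 d=0 e=1 h=1 j=0 clk=1 g=0
  Δ1: clk:1→0
  (1Δ to stable)
t=10 Δ0: c=0 a=0 b=1 d=0 e=1 h=1 j=0 clk=0 g=0
  Δ1: clk:0→1
  Δ2: c:0→1
  Δ3: e:1→0
  (3Δ to stable)
t=11 Δ0: c=1 a=0 b=1 d=0 e=0 h=1 j=0 clk=1 g=0
  Δ1: clk:1→0
  (1Δ to stable)
t=12 Δ0: c=1 a=0 b=1 d=0 e=0 h=1 j=0 clk=0 g=0
  Δ1: clk:0→1
  Δ2: c:1→0
  Δ3: e:0→1
  (3Δ to stable)
t=13 Δ0: c=0 a=0 b=1 d=0 e=1 h=1 j=0 clk=1 g=0
  Δ1: clk:1→0
  (1Δ to stable)
t=14 Δ0: c=0 a=0 b=1 d=0 e=1 h=1 j=0 clk=0 g=0
  Δ1: clk:0→1
  Δ2: c:0→1
  Δ3: e:1→0
  (3Δ to stable)
t=15 Δ0: c=1 a=0 b=1 d=0 e=0 h=1 j=0 clk=1 g=0
  Δ1: clk:1→0
  (1Δ to stable)
t=16 Δ0: c=1 a=0 b=1 d=0 e=0 h=1 j=0 clk=0 g=0
  Δ1: clk:0→1
  Δ2: c:1→0
  Δ3: e:0→1
  (3Δ to stable)
t=17 Δ0: c=0 a=0 b=1 d=0 e=1 h=1 j=0 clk=1 g=0
  Δ1: clk:1→0
  (1Δ to stable)
t=18 Δ0: c=0 a=0 b=1 d=0 e=1 h=1 j=0 clk=0 g=0
  Δ1: clk:0→1
  Δ2: c:0→1
  Δ3: e:1→0
  (3Δ to stable)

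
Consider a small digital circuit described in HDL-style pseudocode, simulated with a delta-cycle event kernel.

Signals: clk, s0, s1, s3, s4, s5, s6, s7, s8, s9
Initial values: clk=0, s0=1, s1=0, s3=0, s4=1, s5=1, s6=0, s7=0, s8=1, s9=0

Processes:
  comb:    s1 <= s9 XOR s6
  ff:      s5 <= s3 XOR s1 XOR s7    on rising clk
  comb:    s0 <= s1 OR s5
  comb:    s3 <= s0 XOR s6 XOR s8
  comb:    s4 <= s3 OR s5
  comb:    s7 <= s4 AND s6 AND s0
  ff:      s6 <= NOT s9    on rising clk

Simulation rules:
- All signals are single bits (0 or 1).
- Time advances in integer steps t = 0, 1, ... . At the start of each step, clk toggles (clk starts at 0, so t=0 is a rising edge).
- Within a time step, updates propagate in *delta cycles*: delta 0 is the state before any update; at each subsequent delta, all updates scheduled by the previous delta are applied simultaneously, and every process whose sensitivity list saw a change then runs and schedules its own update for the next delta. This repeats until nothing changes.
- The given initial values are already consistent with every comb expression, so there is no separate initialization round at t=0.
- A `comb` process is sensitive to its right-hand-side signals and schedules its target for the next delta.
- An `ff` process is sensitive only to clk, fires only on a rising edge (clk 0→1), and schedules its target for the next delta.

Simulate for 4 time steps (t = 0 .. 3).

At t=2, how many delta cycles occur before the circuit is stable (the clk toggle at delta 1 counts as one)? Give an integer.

t0.Δ0 s0=1 s8=1 s7=0 s6=0 clk=0 s9=0 s3=0 s1=0 s5=1 s4=1
t0.Δ1 s0=1 s8=1 s7=0 s6=0 clk=1 s9=0 s3=0 s1=0 s5=1 s4=1
t0.Δ2 s0=1 s8=1 s7=0 s6=1 clk=1 s9=0 s3=0 s1=0 s5=0 s4=1
t0.Δ3 s0=0 s8=1 s7=1 s6=1 clk=1 s9=0 s3=1 s1=1 s5=0 s4=0
t0.Δ4 s0=1 s8=1 s7=0 s6=1 clk=1 s9=0 s3=0 s1=1 s5=0 s4=1
t0.Δ5 s0=1 s8=1 s7=1 s6=1 clk=1 s9=0 s3=1 s1=1 s5=0 s4=0
t0.Δ6 s0=1 s8=1 s7=0 s6=1 clk=1 s9=0 s3=1 s1=1 s5=0 s4=1
t0.Δ7 s0=1 s8=1 s7=1 s6=1 clk=1 s9=0 s3=1 s1=1 s5=0 s4=1
t1.Δ0 s0=1 s8=1 s7=1 s6=1 clk=1 s9=0 s3=1 s1=1 s5=0 s4=1
t1.Δ1 s0=1 s8=1 s7=1 s6=1 clk=0 s9=0 s3=1 s1=1 s5=0 s4=1
t2.Δ0 s0=1 s8=1 s7=1 s6=1 clk=0 s9=0 s3=1 s1=1 s5=0 s4=1
t2.Δ1 s0=1 s8=1 s7=1 s6=1 clk=1 s9=0 s3=1 s1=1 s5=0 s4=1
t2.Δ2 s0=1 s8=1 s7=1 s6=1 clk=1 s9=0 s3=1 s1=1 s5=1 s4=1
t3.Δ0 s0=1 s8=1 s7=1 s6=1 clk=1 s9=0 s3=1 s1=1 s5=1 s4=1
t3.Δ1 s0=1 s8=1 s7=1 s6=1 clk=0 s9=0 s3=1 s1=1 s5=1 s4=1

2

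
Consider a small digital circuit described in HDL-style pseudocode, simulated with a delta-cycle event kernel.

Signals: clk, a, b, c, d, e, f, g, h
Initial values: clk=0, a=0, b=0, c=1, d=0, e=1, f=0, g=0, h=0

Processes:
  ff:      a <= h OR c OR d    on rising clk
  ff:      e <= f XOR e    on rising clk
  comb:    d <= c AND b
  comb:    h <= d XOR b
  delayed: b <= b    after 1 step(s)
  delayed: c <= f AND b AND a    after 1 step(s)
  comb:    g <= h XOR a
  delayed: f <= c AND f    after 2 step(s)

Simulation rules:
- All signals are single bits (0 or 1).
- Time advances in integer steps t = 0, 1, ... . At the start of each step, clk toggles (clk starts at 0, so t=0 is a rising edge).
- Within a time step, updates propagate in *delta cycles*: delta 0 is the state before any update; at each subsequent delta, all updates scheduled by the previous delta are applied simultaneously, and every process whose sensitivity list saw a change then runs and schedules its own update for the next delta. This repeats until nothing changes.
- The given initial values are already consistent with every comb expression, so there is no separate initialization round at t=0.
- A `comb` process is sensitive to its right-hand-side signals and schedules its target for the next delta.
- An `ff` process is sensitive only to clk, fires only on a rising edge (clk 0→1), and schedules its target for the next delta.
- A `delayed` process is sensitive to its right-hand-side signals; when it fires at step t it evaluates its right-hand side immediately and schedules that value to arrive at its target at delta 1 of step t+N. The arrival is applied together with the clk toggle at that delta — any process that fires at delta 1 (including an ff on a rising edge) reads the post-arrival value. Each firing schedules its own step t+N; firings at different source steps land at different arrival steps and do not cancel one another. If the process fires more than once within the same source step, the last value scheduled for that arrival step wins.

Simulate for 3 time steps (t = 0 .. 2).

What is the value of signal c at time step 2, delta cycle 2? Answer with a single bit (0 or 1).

0

t0.Δ0 b=0 f=0 h=0 a=0 e=1 g=0 clk=0 d=0 c=1
t0.Δ1 b=0 f=0 h=0 a=0 e=1 g=0 clk=1 d=0 c=1
t0.Δ2 b=0 f=0 h=0 a=1 e=1 g=0 clk=1 d=0 c=1
t0.Δ3 b=0 f=0 h=0 a=1 e=1 g=1 clk=1 d=0 c=1
t1.Δ0 b=0 f=0 h=0 a=1 e=1 g=1 clk=1 d=0 c=1
t1.Δ1 b=0 f=0 h=0 a=1 e=1 g=1 clk=0 d=0 c=0
t2.Δ0 b=0 f=0 h=0 a=1 e=1 g=1 clk=0 d=0 c=0
t2.Δ1 b=0 f=0 h=0 a=1 e=1 g=1 clk=1 d=0 c=0
t2.Δ2 b=0 f=0 h=0 a=0 e=1 g=1 clk=1 d=0 c=0
t2.Δ3 b=0 f=0 h=0 a=0 e=1 g=0 clk=1 d=0 c=0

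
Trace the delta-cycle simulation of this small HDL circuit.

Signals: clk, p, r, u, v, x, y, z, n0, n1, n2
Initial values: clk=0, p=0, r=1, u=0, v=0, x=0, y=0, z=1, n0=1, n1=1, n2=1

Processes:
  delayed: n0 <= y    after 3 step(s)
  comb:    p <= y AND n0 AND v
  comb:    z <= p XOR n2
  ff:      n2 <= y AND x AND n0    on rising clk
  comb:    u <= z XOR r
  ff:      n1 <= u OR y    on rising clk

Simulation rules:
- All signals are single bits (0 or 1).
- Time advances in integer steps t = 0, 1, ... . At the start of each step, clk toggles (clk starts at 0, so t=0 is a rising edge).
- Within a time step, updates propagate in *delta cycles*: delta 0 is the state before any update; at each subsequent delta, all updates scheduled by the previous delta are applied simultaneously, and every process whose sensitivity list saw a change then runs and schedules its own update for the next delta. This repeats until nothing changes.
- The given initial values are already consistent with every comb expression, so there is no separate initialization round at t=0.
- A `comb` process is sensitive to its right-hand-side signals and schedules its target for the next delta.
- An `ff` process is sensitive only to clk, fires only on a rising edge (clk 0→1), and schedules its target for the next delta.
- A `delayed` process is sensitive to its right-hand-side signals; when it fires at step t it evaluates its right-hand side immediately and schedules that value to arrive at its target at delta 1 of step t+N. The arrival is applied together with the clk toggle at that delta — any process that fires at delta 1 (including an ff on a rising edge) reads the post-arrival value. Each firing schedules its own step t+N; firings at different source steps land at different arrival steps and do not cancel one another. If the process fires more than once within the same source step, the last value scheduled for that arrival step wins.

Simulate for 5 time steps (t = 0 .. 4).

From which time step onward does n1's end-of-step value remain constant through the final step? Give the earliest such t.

2

[bits: r,v,clk,n1,x,n2,p,y,n0,z,u]
t=0: Δ0=10010100110 Δ1=10110100110 Δ2=10100000110 Δ3=10100000100 Δ4=10100000101 | 4Δ
t=1: Δ0=10100000101 Δ1=10000000101 | 1Δ
t=2: Δ0=10000000101 Δ1=10100000101 Δ2=10110000101 | 2Δ
t=3: Δ0=10110000101 Δ1=10010000101 | 1Δ
t=4: Δ0=10010000101 Δ1=10110000101 | 1Δ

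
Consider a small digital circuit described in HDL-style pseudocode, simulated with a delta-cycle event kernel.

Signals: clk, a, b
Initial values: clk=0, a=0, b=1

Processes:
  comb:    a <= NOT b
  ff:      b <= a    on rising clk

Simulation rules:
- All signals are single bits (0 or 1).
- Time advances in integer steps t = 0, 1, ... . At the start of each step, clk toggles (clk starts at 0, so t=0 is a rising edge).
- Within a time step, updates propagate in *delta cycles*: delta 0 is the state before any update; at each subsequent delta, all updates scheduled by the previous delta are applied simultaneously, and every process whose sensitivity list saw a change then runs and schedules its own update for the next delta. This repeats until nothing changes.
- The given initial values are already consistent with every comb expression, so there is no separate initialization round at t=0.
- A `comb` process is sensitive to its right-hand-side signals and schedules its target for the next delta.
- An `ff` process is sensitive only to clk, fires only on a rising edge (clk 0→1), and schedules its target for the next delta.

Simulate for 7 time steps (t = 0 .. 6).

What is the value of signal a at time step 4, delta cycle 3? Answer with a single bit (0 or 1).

1

t0.Δ0 a=0 b=1 clk=0
t0.Δ1 a=0 b=1 clk=1
t0.Δ2 a=0 b=0 clk=1
t0.Δ3 a=1 b=0 clk=1
t1.Δ0 a=1 b=0 clk=1
t1.Δ1 a=1 b=0 clk=0
t2.Δ0 a=1 b=0 clk=0
t2.Δ1 a=1 b=0 clk=1
t2.Δ2 a=1 b=1 clk=1
t2.Δ3 a=0 b=1 clk=1
t3.Δ0 a=0 b=1 clk=1
t3.Δ1 a=0 b=1 clk=0
t4.Δ0 a=0 b=1 clk=0
t4.Δ1 a=0 b=1 clk=1
t4.Δ2 a=0 b=0 clk=1
t4.Δ3 a=1 b=0 clk=1
t5.Δ0 a=1 b=0 clk=1
t5.Δ1 a=1 b=0 clk=0
t6.Δ0 a=1 b=0 clk=0
t6.Δ1 a=1 b=0 clk=1
t6.Δ2 a=1 b=1 clk=1
t6.Δ3 a=0 b=1 clk=1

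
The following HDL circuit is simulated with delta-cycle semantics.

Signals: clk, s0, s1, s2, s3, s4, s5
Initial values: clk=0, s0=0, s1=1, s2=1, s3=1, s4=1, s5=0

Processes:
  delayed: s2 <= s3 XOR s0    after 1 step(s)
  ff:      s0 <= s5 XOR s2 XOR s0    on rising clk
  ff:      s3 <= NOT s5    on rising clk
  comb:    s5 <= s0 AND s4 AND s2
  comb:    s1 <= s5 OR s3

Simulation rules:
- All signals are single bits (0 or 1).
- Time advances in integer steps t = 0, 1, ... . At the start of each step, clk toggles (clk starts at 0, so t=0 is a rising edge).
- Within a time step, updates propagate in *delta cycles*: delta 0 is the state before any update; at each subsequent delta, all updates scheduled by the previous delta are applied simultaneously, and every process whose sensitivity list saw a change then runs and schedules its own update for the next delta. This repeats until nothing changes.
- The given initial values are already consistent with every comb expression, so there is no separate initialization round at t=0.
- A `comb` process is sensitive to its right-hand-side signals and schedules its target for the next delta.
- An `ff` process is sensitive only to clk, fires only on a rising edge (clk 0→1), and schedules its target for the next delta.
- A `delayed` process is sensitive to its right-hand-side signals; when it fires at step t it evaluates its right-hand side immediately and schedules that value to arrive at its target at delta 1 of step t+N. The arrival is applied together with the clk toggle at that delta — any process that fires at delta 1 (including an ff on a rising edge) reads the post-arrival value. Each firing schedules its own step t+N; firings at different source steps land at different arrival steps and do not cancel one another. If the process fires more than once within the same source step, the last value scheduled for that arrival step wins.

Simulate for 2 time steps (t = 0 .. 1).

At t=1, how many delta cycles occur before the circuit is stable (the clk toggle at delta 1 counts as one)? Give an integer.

2

[bits: s3,clk,s1,s5,s4,s0,s2]
t=0: Δ0=1010101 Δ1=1110101 Δ2=1110111 Δ3=1111111 | 3Δ
t=1: Δ0=1111111 Δ1=1011110 Δ2=1010110 | 2Δ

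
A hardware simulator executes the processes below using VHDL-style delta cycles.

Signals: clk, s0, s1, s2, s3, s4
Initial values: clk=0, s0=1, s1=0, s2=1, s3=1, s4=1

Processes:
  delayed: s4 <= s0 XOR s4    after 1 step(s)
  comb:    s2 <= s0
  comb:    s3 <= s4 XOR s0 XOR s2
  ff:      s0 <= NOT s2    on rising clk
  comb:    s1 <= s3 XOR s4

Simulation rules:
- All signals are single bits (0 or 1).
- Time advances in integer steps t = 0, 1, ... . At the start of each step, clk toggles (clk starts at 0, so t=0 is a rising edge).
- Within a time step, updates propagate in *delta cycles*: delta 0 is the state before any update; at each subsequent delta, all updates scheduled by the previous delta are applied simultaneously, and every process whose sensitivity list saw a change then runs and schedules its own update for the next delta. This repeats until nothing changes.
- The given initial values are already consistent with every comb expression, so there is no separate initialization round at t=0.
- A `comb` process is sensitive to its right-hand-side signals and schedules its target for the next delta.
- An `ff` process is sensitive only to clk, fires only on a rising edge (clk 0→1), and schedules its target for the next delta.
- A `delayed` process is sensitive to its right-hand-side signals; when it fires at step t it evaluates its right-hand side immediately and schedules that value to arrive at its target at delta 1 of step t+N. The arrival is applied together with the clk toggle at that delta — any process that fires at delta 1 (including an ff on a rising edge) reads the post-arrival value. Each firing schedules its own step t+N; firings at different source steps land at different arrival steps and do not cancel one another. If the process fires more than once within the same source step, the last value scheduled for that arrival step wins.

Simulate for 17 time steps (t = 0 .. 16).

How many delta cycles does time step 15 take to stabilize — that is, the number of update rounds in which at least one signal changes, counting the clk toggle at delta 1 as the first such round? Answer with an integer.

3

t=0 Δ0: s2=1 s0=1 clk=0 s1=0 s3=1 s4=1
  Δ1: clk:0→1
  Δ2: s0:1→0
  Δ3: s2:1→0, s3:1→0
  Δ4: s1:0→1, s3:0→1
  Δ5: s1:1→0
  (5Δ to stable)
t=1 Δ0: s2=0 s0=0 clk=1 s1=0 s3=1 s4=1
  Δ1: clk:1→0
  (1Δ to stable)
t=2 Δ0: s2=0 s0=0 clk=0 s1=0 s3=1 s4=1
  Δ1: clk:0→1
  Δ2: s0:0→1
  Δ3: s2:0→1, s3:1→0
  Δ4: s1:0→1, s3:0→1
  Δ5: s1:1→0
  (5Δ to stable)
t=3 Δ0: s2=1 s0=1 clk=1 s1=0 s3=1 s4=1
  Δ1: clk:1→0, s4:1→0
  Δ2: s1:0→1, s3:1→0
  Δ3: s1:1→0
  (3Δ to stable)
t=4 Δ0: s2=1 s0=1 clk=0 s1=0 s3=0 s4=0
  Δ1: clk:0→1, s4:0→1
  Δ2: s0:1→0, s1:0→1, s3:0→1
  Δ3: s2:1→0, s1:1→0, s3:1→0
  Δ4: s1:0→1, s3:0→1
  Δ5: s1:1→0
  (5Δ to stable)
t=5 Δ0: s2=0 s0=0 clk=1 s1=0 s3=1 s4=1
  Δ1: clk:1→0
  (1Δ to stable)
t=6 Δ0: s2=0 s0=0 clk=0 s1=0 s3=1 s4=1
  Δ1: clk:0→1
  Δ2: s0:0→1
  Δ3: s2:0→1, s3:1→0
  Δ4: s1:0→1, s3:0→1
  Δ5: s1:1→0
  (5Δ to stable)
t=7 Δ0: s2=1 s0=1 clk=1 s1=0 s3=1 s4=1
  Δ1: clk:1→0, s4:1→0
  Δ2: s1:0→1, s3:1→0
  Δ3: s1:1→0
  (3Δ to stable)
t=8 Δ0: s2=1 s0=1 clk=0 s1=0 s3=0 s4=0
  Δ1: clk:0→1, s4:0→1
  Δ2: s0:1→0, s1:0→1, s3:0→1
  Δ3: s2:1→0, s1:1→0, s3:1→0
  Δ4: s1:0→1, s3:0→1
  Δ5: s1:1→0
  (5Δ to stable)
t=9 Δ0: s2=0 s0=0 clk=1 s1=0 s3=1 s4=1
  Δ1: clk:1→0
  (1Δ to stable)
t=10 Δ0: s2=0 s0=0 clk=0 s1=0 s3=1 s4=1
  Δ1: clk:0→1
  Δ2: s0:0→1
  Δ3: s2:0→1, s3:1→0
  Δ4: s1:0→1, s3:0→1
  Δ5: s1:1→0
  (5Δ to stable)
t=11 Δ0: s2=1 s0=1 clk=1 s1=0 s3=1 s4=1
  Δ1: clk:1→0, s4:1→0
  Δ2: s1:0→1, s3:1→0
  Δ3: s1:1→0
  (3Δ to stable)
t=12 Δ0: s2=1 s0=1 clk=0 s1=0 s3=0 s4=0
  Δ1: clk:0→1, s4:0→1
  Δ2: s0:1→0, s1:0→1, s3:0→1
  Δ3: s2:1→0, s1:1→0, s3:1→0
  Δ4: s1:0→1, s3:0→1
  Δ5: s1:1→0
  (5Δ to stable)
t=13 Δ0: s2=0 s0=0 clk=1 s1=0 s3=1 s4=1
  Δ1: clk:1→0
  (1Δ to stable)
t=14 Δ0: s2=0 s0=0 clk=0 s1=0 s3=1 s4=1
  Δ1: clk:0→1
  Δ2: s0:0→1
  Δ3: s2:0→1, s3:1→0
  Δ4: s1:0→1, s3:0→1
  Δ5: s1:1→0
  (5Δ to stable)
t=15 Δ0: s2=1 s0=1 clk=1 s1=0 s3=1 s4=1
  Δ1: clk:1→0, s4:1→0
  Δ2: s1:0→1, s3:1→0
  Δ3: s1:1→0
  (3Δ to stable)
t=16 Δ0: s2=1 s0=1 clk=0 s1=0 s3=0 s4=0
  Δ1: clk:0→1, s4:0→1
  Δ2: s0:1→0, s1:0→1, s3:0→1
  Δ3: s2:1→0, s1:1→0, s3:1→0
  Δ4: s1:0→1, s3:0→1
  Δ5: s1:1→0
  (5Δ to stable)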